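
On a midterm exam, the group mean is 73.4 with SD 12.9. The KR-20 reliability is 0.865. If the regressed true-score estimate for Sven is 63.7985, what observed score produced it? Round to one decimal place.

T̂ = ρX + (1 − ρ)μ  ⇒  X = (T̂ − (1 − ρ)μ) / ρ
X = (63.7985 − 0.135 × 73.4) / 0.865 = (63.7985 − 9.9090) / 0.865 = 53.8895 / 0.865 = 62.300

62.3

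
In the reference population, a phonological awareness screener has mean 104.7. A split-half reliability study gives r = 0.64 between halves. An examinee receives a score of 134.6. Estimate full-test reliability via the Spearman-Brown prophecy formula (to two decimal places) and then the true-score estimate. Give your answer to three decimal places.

128.022

Spearman-Brown: ρ = 2r/(1 + r) = 2(0.64)/(1 + 0.64) = 1.280/1.64 = 0.7805 → 0.78
Kelley's formula gives T̂ = 0.78·134.6 + 0.22·104.7 = 104.988 + 23.034 = 128.0220.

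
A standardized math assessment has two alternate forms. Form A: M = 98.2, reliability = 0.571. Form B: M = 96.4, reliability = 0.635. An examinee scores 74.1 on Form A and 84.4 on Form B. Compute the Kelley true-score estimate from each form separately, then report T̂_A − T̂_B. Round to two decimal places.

T̂_A = 0.571(74.1) + 0.429(98.2) = 84.4389
T̂_B = 0.635(84.4) + 0.365(96.4) = 88.7800
T̂_A − T̂_B = -4.3411

-4.34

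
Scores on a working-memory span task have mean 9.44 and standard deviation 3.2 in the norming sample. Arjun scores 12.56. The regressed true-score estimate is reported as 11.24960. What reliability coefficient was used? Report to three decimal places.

0.580

T̂ = ρX + (1 − ρ)μ  ⇒  T̂ − μ = ρ(X − μ)
ρ = (T̂ − μ)/(X − μ) = (11.24960 − 9.44) / (12.56 − 9.44) = 1.80960 / 3.12 = 0.58000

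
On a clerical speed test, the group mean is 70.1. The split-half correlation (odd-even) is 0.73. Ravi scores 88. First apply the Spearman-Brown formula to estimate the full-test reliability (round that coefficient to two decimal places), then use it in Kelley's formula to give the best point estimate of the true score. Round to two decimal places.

Spearman-Brown: ρ = 2r/(1 + r) = 2(0.73)/(1 + 0.73) = 1.460/1.73 = 0.8439 → 0.84
T̂ = ρX + (1 − ρ)μ
  = 0.84 × 88 + 0.16 × 70.1
  = 73.92 + 11.216
  = 85.136
  ≈ 85.14

85.14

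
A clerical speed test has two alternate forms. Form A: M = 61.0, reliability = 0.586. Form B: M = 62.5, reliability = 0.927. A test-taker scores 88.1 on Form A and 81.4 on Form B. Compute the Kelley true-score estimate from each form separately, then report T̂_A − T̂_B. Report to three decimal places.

T̂_A = 0.586(88.1) + 0.414(61.0) = 76.88060
T̂_B = 0.927(81.4) + 0.073(62.5) = 80.02030
T̂_A − T̂_B = -3.13970

-3.140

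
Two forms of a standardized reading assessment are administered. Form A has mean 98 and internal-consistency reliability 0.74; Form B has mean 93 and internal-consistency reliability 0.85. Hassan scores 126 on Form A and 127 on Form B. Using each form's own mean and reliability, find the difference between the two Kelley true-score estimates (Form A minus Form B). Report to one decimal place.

T̂_A = 0.74(126) + 0.26(98) = 118.720
T̂_B = 0.85(127) + 0.15(93) = 121.900
T̂_A − T̂_B = -3.180

-3.2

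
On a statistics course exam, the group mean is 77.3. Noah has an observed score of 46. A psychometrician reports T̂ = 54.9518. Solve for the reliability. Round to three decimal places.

0.714

T̂ = ρX + (1 − ρ)μ  ⇒  T̂ − μ = ρ(X − μ)
ρ = (T̂ − μ)/(X − μ) = (54.9518 − 77.3) / (46 − 77.3) = -22.3482 / -31.3 = 0.71400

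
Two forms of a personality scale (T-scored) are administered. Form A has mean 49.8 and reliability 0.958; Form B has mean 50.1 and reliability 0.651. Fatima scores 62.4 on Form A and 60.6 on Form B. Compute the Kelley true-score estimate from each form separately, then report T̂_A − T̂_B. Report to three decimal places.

4.935

T̂_A = 0.958(62.4) + 0.042(49.8) = 61.87080
T̂_B = 0.651(60.6) + 0.349(50.1) = 56.93550
T̂_A − T̂_B = 4.93530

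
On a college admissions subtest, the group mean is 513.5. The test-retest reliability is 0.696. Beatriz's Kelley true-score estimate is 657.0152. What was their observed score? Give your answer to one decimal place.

T̂ = ρX + (1 − ρ)μ  ⇒  X = (T̂ − (1 − ρ)μ) / ρ
X = (657.0152 − 0.304 × 513.5) / 0.696 = (657.0152 − 156.1040) / 0.696 = 500.9112 / 0.696 = 719.700

719.7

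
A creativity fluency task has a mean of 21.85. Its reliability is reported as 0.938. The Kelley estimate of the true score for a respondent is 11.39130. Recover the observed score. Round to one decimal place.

10.7

T̂ = ρX + (1 − ρ)μ  ⇒  X = (T̂ − (1 − ρ)μ) / ρ
X = (11.39130 − 0.062 × 21.85) / 0.938 = (11.39130 − 1.35470) / 0.938 = 10.03660 / 0.938 = 10.700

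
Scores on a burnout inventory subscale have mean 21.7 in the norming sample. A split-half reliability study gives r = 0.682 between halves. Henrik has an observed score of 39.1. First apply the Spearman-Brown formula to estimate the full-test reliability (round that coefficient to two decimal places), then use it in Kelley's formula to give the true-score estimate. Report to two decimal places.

Spearman-Brown: ρ = 2r/(1 + r) = 2(0.682)/(1 + 0.682) = 1.3640/1.682 = 0.8109 → 0.81
Regress the observed score toward the mean by the unreliability: T̂ = 0.81·39.1 + 0.19·21.7 = 31.671 + 4.123 = 35.794.

35.79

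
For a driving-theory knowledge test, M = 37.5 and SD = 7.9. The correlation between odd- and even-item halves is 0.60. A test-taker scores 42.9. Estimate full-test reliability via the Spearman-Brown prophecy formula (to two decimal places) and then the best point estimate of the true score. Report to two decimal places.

41.55

Spearman-Brown: ρ = 2r/(1 + r) = 2(0.60)/(1 + 0.60) = 1.200/1.60 = 0.7500 → 0.75
Kelley's formula gives T̂ = 0.75·42.9 + 0.25·37.5 = 32.175 + 9.375 = 41.550.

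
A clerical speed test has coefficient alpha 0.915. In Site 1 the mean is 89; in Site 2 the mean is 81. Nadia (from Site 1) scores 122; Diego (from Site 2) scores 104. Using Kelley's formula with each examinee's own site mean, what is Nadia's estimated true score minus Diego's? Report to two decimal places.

T̂_Nadia = 0.915(122) + 0.085(89) = 119.1950
T̂_Diego = 0.915(104) + 0.085(81) = 102.0450
Difference = 119.1950 − 102.0450 = 17.1500

17.15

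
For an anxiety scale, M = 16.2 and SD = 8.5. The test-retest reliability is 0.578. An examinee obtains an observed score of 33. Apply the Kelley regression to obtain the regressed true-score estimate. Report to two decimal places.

25.91

T̂ = ρX + (1 − ρ)μ
  = 0.578 × 33 + 0.422 × 16.2
  = 19.074 + 6.8364
  = 25.910
  ≈ 25.91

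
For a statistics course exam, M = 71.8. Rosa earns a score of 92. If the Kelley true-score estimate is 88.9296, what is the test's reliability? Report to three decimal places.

0.848

T̂ = ρX + (1 − ρ)μ  ⇒  T̂ − μ = ρ(X − μ)
ρ = (T̂ − μ)/(X − μ) = (88.9296 − 71.8) / (92 − 71.8) = 17.1296 / 20.2 = 0.84800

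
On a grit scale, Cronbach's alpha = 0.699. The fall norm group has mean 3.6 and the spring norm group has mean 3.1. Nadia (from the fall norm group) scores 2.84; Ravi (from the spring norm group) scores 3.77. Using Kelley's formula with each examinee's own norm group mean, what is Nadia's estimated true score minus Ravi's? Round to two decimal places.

T̂_Nadia = 0.699(2.84) + 0.301(3.6) = 3.0688
T̂_Ravi = 0.699(3.77) + 0.301(3.1) = 3.5683
Difference = 3.0688 − 3.5683 = -0.4996

-0.50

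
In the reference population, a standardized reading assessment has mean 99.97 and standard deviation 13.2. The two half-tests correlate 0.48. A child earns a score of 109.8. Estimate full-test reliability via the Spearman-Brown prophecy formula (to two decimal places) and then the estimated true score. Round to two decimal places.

106.36

Spearman-Brown: ρ = 2r/(1 + r) = 2(0.48)/(1 + 0.48) = 0.960/1.48 = 0.6486 → 0.65
T̂ = ρX + (1 − ρ)μ
  = 0.65 × 109.8 + 0.35 × 99.97
  = 71.370 + 34.9895
  = 106.359
  ≈ 106.36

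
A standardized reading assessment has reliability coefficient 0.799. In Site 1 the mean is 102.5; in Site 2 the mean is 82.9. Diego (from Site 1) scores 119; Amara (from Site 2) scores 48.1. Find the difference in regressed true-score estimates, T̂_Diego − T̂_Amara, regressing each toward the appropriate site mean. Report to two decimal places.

T̂_Diego = 0.799(119) + 0.201(102.5) = 115.6835
T̂_Amara = 0.799(48.1) + 0.201(82.9) = 55.0948
Difference = 115.6835 − 55.0948 = 60.5887

60.59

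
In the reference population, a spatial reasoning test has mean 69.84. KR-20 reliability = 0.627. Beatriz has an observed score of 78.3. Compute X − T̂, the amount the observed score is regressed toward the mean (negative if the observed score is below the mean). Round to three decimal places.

T̂ = 0.627(78.3) + 0.373(69.84) = 49.0941 + 26.05032 = 75.14442 → 75.1444
X − T̂ = 78.3 − 75.1444 = 3.1556 → 3.156

3.156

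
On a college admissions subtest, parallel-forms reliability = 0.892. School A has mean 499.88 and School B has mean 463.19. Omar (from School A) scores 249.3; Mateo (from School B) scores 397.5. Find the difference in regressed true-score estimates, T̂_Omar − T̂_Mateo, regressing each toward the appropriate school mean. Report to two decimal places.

-128.23

T̂_Omar = 0.892(249.3) + 0.108(499.88) = 276.3626
T̂_Mateo = 0.892(397.5) + 0.108(463.19) = 404.5945
Difference = 276.3626 − 404.5945 = -128.2319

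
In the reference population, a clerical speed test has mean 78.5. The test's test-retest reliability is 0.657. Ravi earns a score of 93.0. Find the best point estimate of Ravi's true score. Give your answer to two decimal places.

T̂ = 0.657(93.0) + 0.343(78.5) = 61.1010 + 26.9255 = 88.026 → 88.03

88.03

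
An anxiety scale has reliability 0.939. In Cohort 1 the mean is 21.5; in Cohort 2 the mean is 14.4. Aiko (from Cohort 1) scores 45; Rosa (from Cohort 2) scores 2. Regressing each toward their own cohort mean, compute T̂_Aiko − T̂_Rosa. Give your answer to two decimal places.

40.81

T̂_Aiko = 0.939(45) + 0.061(21.5) = 43.5665
T̂_Rosa = 0.939(2) + 0.061(14.4) = 2.7564
Difference = 43.5665 − 2.7564 = 40.8101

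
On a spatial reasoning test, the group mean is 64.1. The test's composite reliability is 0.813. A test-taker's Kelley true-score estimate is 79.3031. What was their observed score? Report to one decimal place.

T̂ = ρX + (1 − ρ)μ  ⇒  X = (T̂ − (1 − ρ)μ) / ρ
X = (79.3031 − 0.187 × 64.1) / 0.813 = (79.3031 − 11.9867) / 0.813 = 67.3164 / 0.813 = 82.800

82.8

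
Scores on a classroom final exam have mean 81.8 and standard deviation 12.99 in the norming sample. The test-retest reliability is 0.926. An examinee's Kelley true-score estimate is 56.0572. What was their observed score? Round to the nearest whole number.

54

T̂ = ρX + (1 − ρ)μ  ⇒  X = (T̂ − (1 − ρ)μ) / ρ
X = (56.0572 − 0.074 × 81.8) / 0.926 = (56.0572 − 6.0532) / 0.926 = 50.0040 / 0.926 = 54.00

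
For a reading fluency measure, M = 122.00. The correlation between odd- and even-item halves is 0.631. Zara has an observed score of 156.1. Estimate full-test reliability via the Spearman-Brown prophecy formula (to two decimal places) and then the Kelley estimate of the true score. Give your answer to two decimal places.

Spearman-Brown: ρ = 2r/(1 + r) = 2(0.631)/(1 + 0.631) = 1.2620/1.631 = 0.7738 → 0.77
T̂ = 0.77(156.1) + 0.23(122.00) = 120.197 + 28.0600 = 148.257 → 148.26

148.26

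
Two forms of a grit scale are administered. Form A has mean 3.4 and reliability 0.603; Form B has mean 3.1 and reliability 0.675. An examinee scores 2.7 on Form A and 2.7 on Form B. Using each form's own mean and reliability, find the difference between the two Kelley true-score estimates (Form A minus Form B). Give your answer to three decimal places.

0.148

T̂_A = 0.603(2.7) + 0.397(3.4) = 2.97790
T̂_B = 0.675(2.7) + 0.325(3.1) = 2.83000
T̂_A − T̂_B = 0.14790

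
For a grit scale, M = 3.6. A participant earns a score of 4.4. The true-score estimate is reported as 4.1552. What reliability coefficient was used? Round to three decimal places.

T̂ = ρX + (1 − ρ)μ  ⇒  T̂ − μ = ρ(X − μ)
ρ = (T̂ − μ)/(X − μ) = (4.1552 − 3.6) / (4.4 − 3.6) = 0.5552 / 0.8 = 0.69400

0.694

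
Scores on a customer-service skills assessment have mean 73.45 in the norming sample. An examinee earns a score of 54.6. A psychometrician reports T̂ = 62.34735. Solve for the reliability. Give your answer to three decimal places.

0.589

T̂ = ρX + (1 − ρ)μ  ⇒  T̂ − μ = ρ(X − μ)
ρ = (T̂ − μ)/(X − μ) = (62.34735 − 73.45) / (54.6 − 73.45) = -11.10265 / -18.85 = 0.58900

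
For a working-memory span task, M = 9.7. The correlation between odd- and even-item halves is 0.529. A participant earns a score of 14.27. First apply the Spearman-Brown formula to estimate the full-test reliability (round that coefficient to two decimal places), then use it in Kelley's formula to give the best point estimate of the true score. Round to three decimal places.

12.853

Spearman-Brown: ρ = 2r/(1 + r) = 2(0.529)/(1 + 0.529) = 1.0580/1.529 = 0.6920 → 0.69
T̂ = 0.69(14.27) + 0.31(9.7) = 9.8463 + 3.007 = 12.8533 → 12.853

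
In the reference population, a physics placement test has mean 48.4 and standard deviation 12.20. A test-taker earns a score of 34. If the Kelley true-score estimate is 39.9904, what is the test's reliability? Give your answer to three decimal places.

T̂ = ρX + (1 − ρ)μ  ⇒  T̂ − μ = ρ(X − μ)
ρ = (T̂ − μ)/(X − μ) = (39.9904 − 48.4) / (34 − 48.4) = -8.4096 / -14.4 = 0.58400

0.584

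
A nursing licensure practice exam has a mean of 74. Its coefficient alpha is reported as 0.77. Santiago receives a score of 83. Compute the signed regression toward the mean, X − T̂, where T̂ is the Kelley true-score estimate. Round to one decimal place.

2.1

T̂ = 0.77(83) + 0.23(74) = 63.91 + 17.02 = 80.930 → 80.93
X − T̂ = 83 − 80.93 = 2.07 → 2.1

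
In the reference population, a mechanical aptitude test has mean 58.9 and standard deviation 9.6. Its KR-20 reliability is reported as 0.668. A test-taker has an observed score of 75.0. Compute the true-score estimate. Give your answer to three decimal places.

T̂ = ρX + (1 − ρ)μ
  = 0.668 × 75.0 + 0.332 × 58.9
  = 50.1000 + 19.5548
  = 69.6548
  ≈ 69.655

69.655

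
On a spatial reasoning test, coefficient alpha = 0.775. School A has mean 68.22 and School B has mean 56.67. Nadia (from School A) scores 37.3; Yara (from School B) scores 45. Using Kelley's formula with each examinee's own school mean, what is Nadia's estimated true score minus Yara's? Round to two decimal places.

-3.37

T̂_Nadia = 0.775(37.3) + 0.225(68.22) = 44.2570
T̂_Yara = 0.775(45) + 0.225(56.67) = 47.6257
Difference = 44.2570 − 47.6257 = -3.3687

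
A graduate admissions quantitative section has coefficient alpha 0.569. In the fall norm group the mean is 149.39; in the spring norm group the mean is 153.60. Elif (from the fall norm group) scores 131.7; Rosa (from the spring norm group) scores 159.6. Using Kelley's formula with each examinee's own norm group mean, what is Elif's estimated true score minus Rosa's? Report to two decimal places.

-17.69

T̂_Elif = 0.569(131.7) + 0.431(149.39) = 139.3244
T̂_Rosa = 0.569(159.6) + 0.431(153.60) = 157.0140
Difference = 139.3244 − 157.0140 = -17.6896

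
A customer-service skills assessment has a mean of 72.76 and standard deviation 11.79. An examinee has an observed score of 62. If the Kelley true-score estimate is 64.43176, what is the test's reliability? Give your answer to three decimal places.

T̂ = ρX + (1 − ρ)μ  ⇒  T̂ − μ = ρ(X − μ)
ρ = (T̂ − μ)/(X − μ) = (64.43176 − 72.76) / (62 − 72.76) = -8.32824 / -10.76 = 0.77400

0.774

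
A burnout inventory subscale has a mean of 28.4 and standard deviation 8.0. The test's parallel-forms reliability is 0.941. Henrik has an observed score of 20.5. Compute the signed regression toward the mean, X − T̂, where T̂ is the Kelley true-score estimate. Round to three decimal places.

T̂ = 0.941(20.5) + 0.059(28.4) = 19.2905 + 1.6756 = 20.96610 → 20.9661
X − T̂ = 20.5 − 20.9661 = -0.4661 → -0.466

-0.466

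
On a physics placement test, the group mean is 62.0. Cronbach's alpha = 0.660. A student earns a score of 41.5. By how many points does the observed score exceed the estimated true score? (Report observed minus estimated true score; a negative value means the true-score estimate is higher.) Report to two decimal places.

-6.97

Weight the observed score by reliability and the mean by (1 − reliability): T̂ = 0.660·41.5 + 0.340·62.0 = 27.3900 + 21.0800 = 48.4700.
X − T̂ = 41.5 − 48.470 = -6.970 → -6.97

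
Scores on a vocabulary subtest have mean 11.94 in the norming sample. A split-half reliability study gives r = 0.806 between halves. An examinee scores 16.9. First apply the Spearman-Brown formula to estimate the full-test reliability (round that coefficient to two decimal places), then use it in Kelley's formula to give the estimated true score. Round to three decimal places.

Spearman-Brown: ρ = 2r/(1 + r) = 2(0.806)/(1 + 0.806) = 1.6120/1.806 = 0.8926 → 0.89
Weight the observed score by reliability and the mean by (1 − reliability): T̂ = 0.89·16.9 + 0.11·11.94 = 15.041 + 1.3134 = 16.3544.

16.354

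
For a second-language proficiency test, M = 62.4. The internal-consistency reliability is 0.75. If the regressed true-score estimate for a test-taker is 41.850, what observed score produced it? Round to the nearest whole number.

T̂ = ρX + (1 − ρ)μ  ⇒  X = (T̂ − (1 − ρ)μ) / ρ
X = (41.850 − 0.25 × 62.4) / 0.75 = (41.850 − 15.600) / 0.75 = 26.250 / 0.75 = 35.00

35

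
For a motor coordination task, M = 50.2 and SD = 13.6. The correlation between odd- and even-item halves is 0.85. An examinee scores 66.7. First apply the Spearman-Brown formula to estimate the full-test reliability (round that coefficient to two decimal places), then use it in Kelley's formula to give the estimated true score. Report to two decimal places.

65.38

Spearman-Brown: ρ = 2r/(1 + r) = 2(0.85)/(1 + 0.85) = 1.700/1.85 = 0.9189 → 0.92
T̂ = 0.92(66.7) + 0.08(50.2) = 61.364 + 4.016 = 65.380 → 65.38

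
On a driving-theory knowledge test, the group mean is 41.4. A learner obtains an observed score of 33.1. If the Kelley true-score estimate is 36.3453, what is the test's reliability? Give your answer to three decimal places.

0.609

T̂ = ρX + (1 − ρ)μ  ⇒  T̂ − μ = ρ(X − μ)
ρ = (T̂ − μ)/(X − μ) = (36.3453 − 41.4) / (33.1 − 41.4) = -5.0547 / -8.3 = 0.60900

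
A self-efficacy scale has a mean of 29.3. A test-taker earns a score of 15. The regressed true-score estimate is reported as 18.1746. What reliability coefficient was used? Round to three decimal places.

T̂ = ρX + (1 − ρ)μ  ⇒  T̂ − μ = ρ(X − μ)
ρ = (T̂ − μ)/(X − μ) = (18.1746 − 29.3) / (15 − 29.3) = -11.1254 / -14.3 = 0.77800

0.778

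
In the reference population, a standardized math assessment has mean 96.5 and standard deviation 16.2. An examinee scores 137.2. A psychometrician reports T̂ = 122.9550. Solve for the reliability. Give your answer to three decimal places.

0.650

T̂ = ρX + (1 − ρ)μ  ⇒  T̂ − μ = ρ(X − μ)
ρ = (T̂ − μ)/(X − μ) = (122.9550 − 96.5) / (137.2 − 96.5) = 26.4550 / 40.7 = 0.65000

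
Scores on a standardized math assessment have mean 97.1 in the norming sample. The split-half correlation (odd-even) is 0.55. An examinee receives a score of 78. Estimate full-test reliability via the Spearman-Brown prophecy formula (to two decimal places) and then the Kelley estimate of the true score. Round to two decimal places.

83.54

Spearman-Brown: ρ = 2r/(1 + r) = 2(0.55)/(1 + 0.55) = 1.100/1.55 = 0.7097 → 0.71
Regress the observed score toward the mean by the unreliability: T̂ = 0.71·78 + 0.29·97.1 = 55.38 + 28.159 = 83.539.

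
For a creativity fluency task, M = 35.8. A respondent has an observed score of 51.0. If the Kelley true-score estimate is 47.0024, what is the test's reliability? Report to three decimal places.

0.737

T̂ = ρX + (1 − ρ)μ  ⇒  T̂ − μ = ρ(X − μ)
ρ = (T̂ − μ)/(X − μ) = (47.0024 − 35.8) / (51.0 − 35.8) = 11.2024 / 15.2 = 0.73700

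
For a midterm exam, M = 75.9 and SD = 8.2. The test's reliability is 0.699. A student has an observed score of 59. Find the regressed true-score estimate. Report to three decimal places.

T̂ = 0.699(59) + 0.301(75.9) = 41.241 + 22.8459 = 64.0869 → 64.087

64.087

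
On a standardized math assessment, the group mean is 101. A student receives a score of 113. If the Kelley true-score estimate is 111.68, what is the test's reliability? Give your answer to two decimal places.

T̂ = ρX + (1 − ρ)μ  ⇒  T̂ − μ = ρ(X − μ)
ρ = (T̂ − μ)/(X − μ) = (111.68 − 101) / (113 − 101) = 10.68 / 12.0 = 0.8900

0.89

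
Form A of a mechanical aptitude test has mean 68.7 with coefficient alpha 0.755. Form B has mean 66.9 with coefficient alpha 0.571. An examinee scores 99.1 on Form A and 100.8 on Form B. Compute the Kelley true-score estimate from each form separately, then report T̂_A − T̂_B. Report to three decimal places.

5.395

T̂_A = 0.755(99.1) + 0.245(68.7) = 91.65200
T̂_B = 0.571(100.8) + 0.429(66.9) = 86.25690
T̂_A − T̂_B = 5.39510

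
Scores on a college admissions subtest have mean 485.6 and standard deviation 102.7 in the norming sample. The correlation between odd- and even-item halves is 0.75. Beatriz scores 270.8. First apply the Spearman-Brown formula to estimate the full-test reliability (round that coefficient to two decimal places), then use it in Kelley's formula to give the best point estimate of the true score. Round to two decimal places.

300.87

Spearman-Brown: ρ = 2r/(1 + r) = 2(0.75)/(1 + 0.75) = 1.500/1.75 = 0.8571 → 0.86
T̂ = ρX + (1 − ρ)μ
  = 0.86 × 270.8 + 0.14 × 485.6
  = 232.888 + 67.984
  = 300.872
  ≈ 300.87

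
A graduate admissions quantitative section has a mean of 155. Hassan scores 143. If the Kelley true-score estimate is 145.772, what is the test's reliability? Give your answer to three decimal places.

T̂ = ρX + (1 − ρ)μ  ⇒  T̂ − μ = ρ(X − μ)
ρ = (T̂ − μ)/(X − μ) = (145.772 − 155) / (143 − 155) = -9.228 / -12.0 = 0.76900

0.769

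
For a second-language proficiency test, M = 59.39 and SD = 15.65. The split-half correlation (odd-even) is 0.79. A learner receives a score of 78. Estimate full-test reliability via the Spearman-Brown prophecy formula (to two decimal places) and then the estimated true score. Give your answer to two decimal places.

75.77

Spearman-Brown: ρ = 2r/(1 + r) = 2(0.79)/(1 + 0.79) = 1.580/1.79 = 0.8827 → 0.88
T̂ = 0.88(78) + 0.12(59.39) = 68.64 + 7.1268 = 75.767 → 75.77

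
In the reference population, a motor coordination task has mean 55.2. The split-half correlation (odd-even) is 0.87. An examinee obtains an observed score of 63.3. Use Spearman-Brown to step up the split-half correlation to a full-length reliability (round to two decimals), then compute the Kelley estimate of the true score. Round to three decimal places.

Spearman-Brown: ρ = 2r/(1 + r) = 2(0.87)/(1 + 0.87) = 1.740/1.87 = 0.9305 → 0.93
T̂ = ρX + (1 − ρ)μ
  = 0.93 × 63.3 + 0.07 × 55.2
  = 58.869 + 3.864
  = 62.7330
  ≈ 62.733

62.733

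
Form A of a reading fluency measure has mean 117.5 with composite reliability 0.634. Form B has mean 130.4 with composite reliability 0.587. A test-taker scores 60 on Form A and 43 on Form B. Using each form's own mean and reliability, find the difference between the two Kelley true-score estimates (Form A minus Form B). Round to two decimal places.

T̂_A = 0.634(60) + 0.366(117.5) = 81.0450
T̂_B = 0.587(43) + 0.413(130.4) = 79.0962
T̂_A − T̂_B = 1.9488

1.95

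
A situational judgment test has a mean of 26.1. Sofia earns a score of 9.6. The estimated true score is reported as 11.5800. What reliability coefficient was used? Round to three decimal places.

T̂ = ρX + (1 − ρ)μ  ⇒  T̂ − μ = ρ(X − μ)
ρ = (T̂ − μ)/(X − μ) = (11.5800 − 26.1) / (9.6 − 26.1) = -14.5200 / -16.5 = 0.88000

0.880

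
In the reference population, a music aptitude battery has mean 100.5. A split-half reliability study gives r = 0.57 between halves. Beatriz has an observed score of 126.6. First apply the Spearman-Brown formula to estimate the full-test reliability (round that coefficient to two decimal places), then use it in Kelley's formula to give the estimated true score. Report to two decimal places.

119.55

Spearman-Brown: ρ = 2r/(1 + r) = 2(0.57)/(1 + 0.57) = 1.140/1.57 = 0.7261 → 0.73
T̂ = ρX + (1 − ρ)μ
  = 0.73 × 126.6 + 0.27 × 100.5
  = 92.418 + 27.135
  = 119.553
  ≈ 119.55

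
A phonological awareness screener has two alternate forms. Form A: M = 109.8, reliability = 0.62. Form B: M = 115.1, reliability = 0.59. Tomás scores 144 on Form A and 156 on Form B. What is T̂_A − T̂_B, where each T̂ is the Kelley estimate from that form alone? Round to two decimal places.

-8.23

T̂_A = 0.62(144) + 0.38(109.8) = 131.0040
T̂_B = 0.59(156) + 0.41(115.1) = 139.2310
T̂_A − T̂_B = -8.2270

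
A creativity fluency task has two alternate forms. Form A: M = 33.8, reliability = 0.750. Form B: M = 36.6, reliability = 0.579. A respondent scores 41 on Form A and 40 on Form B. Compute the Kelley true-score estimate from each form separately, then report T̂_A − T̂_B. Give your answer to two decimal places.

0.63

T̂_A = 0.750(41) + 0.250(33.8) = 39.2000
T̂_B = 0.579(40) + 0.421(36.6) = 38.5686
T̂_A − T̂_B = 0.6314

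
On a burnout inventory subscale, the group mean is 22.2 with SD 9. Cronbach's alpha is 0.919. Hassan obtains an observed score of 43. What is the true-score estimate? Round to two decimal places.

T̂ = ρX + (1 − ρ)μ
  = 0.919 × 43 + 0.081 × 22.2
  = 39.517 + 1.7982
  = 41.315
  ≈ 41.32

41.32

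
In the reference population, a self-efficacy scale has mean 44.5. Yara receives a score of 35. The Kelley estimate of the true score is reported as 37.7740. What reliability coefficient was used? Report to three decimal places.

0.708

T̂ = ρX + (1 − ρ)μ  ⇒  T̂ − μ = ρ(X − μ)
ρ = (T̂ − μ)/(X − μ) = (37.7740 − 44.5) / (35 − 44.5) = -6.7260 / -9.5 = 0.70800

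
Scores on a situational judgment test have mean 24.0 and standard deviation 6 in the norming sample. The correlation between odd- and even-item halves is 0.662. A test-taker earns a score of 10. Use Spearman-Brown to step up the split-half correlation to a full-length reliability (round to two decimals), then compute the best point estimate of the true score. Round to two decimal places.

12.80

Spearman-Brown: ρ = 2r/(1 + r) = 2(0.662)/(1 + 0.662) = 1.3240/1.662 = 0.7966 → 0.80
T̂ = ρX + (1 − ρ)μ
  = 0.80 × 10 + 0.20 × 24.0
  = 8.00 + 4.800
  = 12.800
  ≈ 12.80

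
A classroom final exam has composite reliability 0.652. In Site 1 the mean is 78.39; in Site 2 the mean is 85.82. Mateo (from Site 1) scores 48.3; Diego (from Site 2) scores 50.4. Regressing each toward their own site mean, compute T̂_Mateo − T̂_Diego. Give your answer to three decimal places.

T̂_Mateo = 0.652(48.3) + 0.348(78.39) = 58.77132
T̂_Diego = 0.652(50.4) + 0.348(85.82) = 62.72616
Difference = 58.77132 − 62.72616 = -3.95484

-3.955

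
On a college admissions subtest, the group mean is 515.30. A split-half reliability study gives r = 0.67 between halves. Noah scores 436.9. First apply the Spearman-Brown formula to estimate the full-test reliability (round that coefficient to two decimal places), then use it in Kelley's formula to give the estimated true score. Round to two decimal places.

Spearman-Brown: ρ = 2r/(1 + r) = 2(0.67)/(1 + 0.67) = 1.340/1.67 = 0.8024 → 0.80
Kelley's formula gives T̂ = 0.80·436.9 + 0.20·515.30 = 349.520 + 103.0600 = 452.580.

452.58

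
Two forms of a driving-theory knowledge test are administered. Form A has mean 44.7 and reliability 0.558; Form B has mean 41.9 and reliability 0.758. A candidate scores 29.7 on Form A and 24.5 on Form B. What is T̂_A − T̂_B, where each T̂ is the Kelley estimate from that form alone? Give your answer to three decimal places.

7.619

T̂_A = 0.558(29.7) + 0.442(44.7) = 36.33000
T̂_B = 0.758(24.5) + 0.242(41.9) = 28.71080
T̂_A − T̂_B = 7.61920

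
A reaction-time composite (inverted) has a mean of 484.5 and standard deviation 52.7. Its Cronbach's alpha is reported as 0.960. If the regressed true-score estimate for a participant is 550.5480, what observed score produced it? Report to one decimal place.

T̂ = ρX + (1 − ρ)μ  ⇒  X = (T̂ − (1 − ρ)μ) / ρ
X = (550.5480 − 0.040 × 484.5) / 0.960 = (550.5480 − 19.3800) / 0.960 = 531.1680 / 0.960 = 553.300

553.3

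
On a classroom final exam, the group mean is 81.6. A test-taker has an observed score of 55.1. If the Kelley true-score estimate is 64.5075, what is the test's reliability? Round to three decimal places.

0.645

T̂ = ρX + (1 − ρ)μ  ⇒  T̂ − μ = ρ(X − μ)
ρ = (T̂ − μ)/(X − μ) = (64.5075 − 81.6) / (55.1 − 81.6) = -17.0925 / -26.5 = 0.64500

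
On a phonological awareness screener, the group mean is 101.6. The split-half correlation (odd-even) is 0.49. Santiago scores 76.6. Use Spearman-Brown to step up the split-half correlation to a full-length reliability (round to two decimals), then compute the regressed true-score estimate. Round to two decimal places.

85.10

Spearman-Brown: ρ = 2r/(1 + r) = 2(0.49)/(1 + 0.49) = 0.980/1.49 = 0.6577 → 0.66
T̂ = ρX + (1 − ρ)μ
  = 0.66 × 76.6 + 0.34 × 101.6
  = 50.556 + 34.544
  = 85.100
  ≈ 85.10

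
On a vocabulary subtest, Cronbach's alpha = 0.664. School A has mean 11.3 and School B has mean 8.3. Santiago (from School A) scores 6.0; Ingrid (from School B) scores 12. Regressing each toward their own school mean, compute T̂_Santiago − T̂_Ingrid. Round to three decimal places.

-2.976

T̂_Santiago = 0.664(6.0) + 0.336(11.3) = 7.78080
T̂_Ingrid = 0.664(12) + 0.336(8.3) = 10.75680
Difference = 7.78080 − 10.75680 = -2.97600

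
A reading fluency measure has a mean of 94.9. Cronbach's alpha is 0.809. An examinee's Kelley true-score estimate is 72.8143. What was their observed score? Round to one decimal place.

T̂ = ρX + (1 − ρ)μ  ⇒  X = (T̂ − (1 − ρ)μ) / ρ
X = (72.8143 − 0.191 × 94.9) / 0.809 = (72.8143 − 18.1259) / 0.809 = 54.6884 / 0.809 = 67.600

67.6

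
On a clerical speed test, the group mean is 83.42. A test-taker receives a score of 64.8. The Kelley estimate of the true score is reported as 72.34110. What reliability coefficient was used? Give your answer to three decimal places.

0.595

T̂ = ρX + (1 − ρ)μ  ⇒  T̂ − μ = ρ(X − μ)
ρ = (T̂ − μ)/(X − μ) = (72.34110 − 83.42) / (64.8 − 83.42) = -11.07890 / -18.62 = 0.59500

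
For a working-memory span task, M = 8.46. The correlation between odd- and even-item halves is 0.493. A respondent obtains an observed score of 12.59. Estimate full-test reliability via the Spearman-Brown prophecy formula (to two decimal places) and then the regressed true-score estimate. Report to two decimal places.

Spearman-Brown: ρ = 2r/(1 + r) = 2(0.493)/(1 + 0.493) = 0.9860/1.493 = 0.6604 → 0.66
T̂ = 0.66(12.59) + 0.34(8.46) = 8.3094 + 2.8764 = 11.186 → 11.19

11.19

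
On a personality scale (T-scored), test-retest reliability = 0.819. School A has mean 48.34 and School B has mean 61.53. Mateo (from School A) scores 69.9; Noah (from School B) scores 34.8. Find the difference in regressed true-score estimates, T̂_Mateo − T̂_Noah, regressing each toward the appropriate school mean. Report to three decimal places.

T̂_Mateo = 0.819(69.9) + 0.181(48.34) = 65.99764
T̂_Noah = 0.819(34.8) + 0.181(61.53) = 39.63813
Difference = 65.99764 − 39.63813 = 26.35951

26.360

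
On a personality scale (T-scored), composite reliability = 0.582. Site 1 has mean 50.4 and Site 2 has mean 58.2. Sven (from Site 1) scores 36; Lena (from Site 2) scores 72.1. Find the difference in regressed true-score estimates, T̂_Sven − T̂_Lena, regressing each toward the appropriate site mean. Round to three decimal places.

-24.271

T̂_Sven = 0.582(36) + 0.418(50.4) = 42.01920
T̂_Lena = 0.582(72.1) + 0.418(58.2) = 66.28980
Difference = 42.01920 − 66.28980 = -24.27060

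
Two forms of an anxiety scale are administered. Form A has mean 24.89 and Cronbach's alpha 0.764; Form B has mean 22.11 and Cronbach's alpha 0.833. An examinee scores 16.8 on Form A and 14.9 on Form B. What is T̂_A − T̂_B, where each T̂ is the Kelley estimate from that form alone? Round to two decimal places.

T̂_A = 0.764(16.8) + 0.236(24.89) = 18.7092
T̂_B = 0.833(14.9) + 0.167(22.11) = 16.1041
T̂_A − T̂_B = 2.6052

2.61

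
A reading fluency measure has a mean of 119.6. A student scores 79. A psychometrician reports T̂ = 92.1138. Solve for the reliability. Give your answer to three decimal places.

T̂ = ρX + (1 − ρ)μ  ⇒  T̂ − μ = ρ(X − μ)
ρ = (T̂ − μ)/(X − μ) = (92.1138 − 119.6) / (79 − 119.6) = -27.4862 / -40.6 = 0.67700

0.677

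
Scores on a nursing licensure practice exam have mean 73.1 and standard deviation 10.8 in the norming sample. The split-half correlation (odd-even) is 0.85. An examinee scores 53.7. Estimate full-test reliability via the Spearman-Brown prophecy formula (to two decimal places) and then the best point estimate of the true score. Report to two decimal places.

Spearman-Brown: ρ = 2r/(1 + r) = 2(0.85)/(1 + 0.85) = 1.700/1.85 = 0.9189 → 0.92
Weight the observed score by reliability and the mean by (1 − reliability): T̂ = 0.92·53.7 + 0.08·73.1 = 49.404 + 5.848 = 55.252.

55.25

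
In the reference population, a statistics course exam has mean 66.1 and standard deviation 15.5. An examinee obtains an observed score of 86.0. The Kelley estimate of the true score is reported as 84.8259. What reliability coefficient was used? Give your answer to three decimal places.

T̂ = ρX + (1 − ρ)μ  ⇒  T̂ − μ = ρ(X − μ)
ρ = (T̂ − μ)/(X − μ) = (84.8259 − 66.1) / (86.0 − 66.1) = 18.7259 / 19.9 = 0.94100

0.941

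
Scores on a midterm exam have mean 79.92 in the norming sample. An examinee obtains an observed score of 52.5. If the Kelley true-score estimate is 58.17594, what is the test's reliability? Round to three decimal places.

T̂ = ρX + (1 − ρ)μ  ⇒  T̂ − μ = ρ(X − μ)
ρ = (T̂ − μ)/(X − μ) = (58.17594 − 79.92) / (52.5 − 79.92) = -21.74406 / -27.42 = 0.79300

0.793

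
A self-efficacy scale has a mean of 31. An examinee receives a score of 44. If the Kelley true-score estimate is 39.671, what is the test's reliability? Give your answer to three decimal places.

T̂ = ρX + (1 − ρ)μ  ⇒  T̂ − μ = ρ(X − μ)
ρ = (T̂ − μ)/(X − μ) = (39.671 − 31) / (44 − 31) = 8.671 / 13.0 = 0.66700

0.667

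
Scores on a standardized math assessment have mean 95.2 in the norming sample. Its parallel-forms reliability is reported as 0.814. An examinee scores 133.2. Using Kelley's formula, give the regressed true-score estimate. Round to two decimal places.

Regress the observed score toward the mean by the unreliability: T̂ = 0.814·133.2 + 0.186·95.2 = 108.4248 + 17.7072 = 126.132.

126.13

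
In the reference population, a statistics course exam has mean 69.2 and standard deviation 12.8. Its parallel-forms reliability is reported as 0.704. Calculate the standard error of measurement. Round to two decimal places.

SEM = SD · √(1 − ρ) = 12.8 × √0.296 = 12.8 × 0.5441 = 6.964

6.96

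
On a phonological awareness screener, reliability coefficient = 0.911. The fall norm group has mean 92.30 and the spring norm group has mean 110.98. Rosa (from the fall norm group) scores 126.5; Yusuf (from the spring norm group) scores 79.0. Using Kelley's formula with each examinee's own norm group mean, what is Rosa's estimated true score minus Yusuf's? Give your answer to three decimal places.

T̂_Rosa = 0.911(126.5) + 0.089(92.30) = 123.45620
T̂_Yusuf = 0.911(79.0) + 0.089(110.98) = 81.84622
Difference = 123.45620 − 81.84622 = 41.60998

41.610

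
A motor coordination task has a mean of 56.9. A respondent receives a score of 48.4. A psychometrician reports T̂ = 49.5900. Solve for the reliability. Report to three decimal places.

0.860

T̂ = ρX + (1 − ρ)μ  ⇒  T̂ − μ = ρ(X − μ)
ρ = (T̂ − μ)/(X − μ) = (49.5900 − 56.9) / (48.4 − 56.9) = -7.3100 / -8.5 = 0.86000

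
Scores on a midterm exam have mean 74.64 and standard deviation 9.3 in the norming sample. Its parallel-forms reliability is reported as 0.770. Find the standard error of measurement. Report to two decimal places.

4.46

SEM = SD · √(1 − ρ) = 9.3 × √0.230 = 9.3 × 0.4796 = 4.460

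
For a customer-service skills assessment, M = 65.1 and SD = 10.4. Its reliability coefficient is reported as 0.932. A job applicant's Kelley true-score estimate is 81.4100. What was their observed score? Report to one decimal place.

82.6

T̂ = ρX + (1 − ρ)μ  ⇒  X = (T̂ − (1 − ρ)μ) / ρ
X = (81.4100 − 0.068 × 65.1) / 0.932 = (81.4100 − 4.4268) / 0.932 = 76.9832 / 0.932 = 82.600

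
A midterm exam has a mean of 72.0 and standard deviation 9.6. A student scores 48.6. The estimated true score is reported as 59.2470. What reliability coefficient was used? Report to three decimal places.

0.545

T̂ = ρX + (1 − ρ)μ  ⇒  T̂ − μ = ρ(X − μ)
ρ = (T̂ − μ)/(X − μ) = (59.2470 − 72.0) / (48.6 − 72.0) = -12.7530 / -23.4 = 0.54500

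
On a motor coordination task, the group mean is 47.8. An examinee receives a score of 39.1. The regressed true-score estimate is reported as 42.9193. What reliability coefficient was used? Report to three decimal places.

T̂ = ρX + (1 − ρ)μ  ⇒  T̂ − μ = ρ(X − μ)
ρ = (T̂ − μ)/(X − μ) = (42.9193 − 47.8) / (39.1 − 47.8) = -4.8807 / -8.7 = 0.56100

0.561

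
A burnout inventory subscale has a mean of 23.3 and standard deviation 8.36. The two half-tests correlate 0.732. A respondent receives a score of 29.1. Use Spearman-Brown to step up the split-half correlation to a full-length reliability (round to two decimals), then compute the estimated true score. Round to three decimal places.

28.230

Spearman-Brown: ρ = 2r/(1 + r) = 2(0.732)/(1 + 0.732) = 1.4640/1.732 = 0.8453 → 0.85
T̂ = 0.85(29.1) + 0.15(23.3) = 24.735 + 3.495 = 28.2300 → 28.230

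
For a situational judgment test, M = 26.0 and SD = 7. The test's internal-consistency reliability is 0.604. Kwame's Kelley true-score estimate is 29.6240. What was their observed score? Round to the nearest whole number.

T̂ = ρX + (1 − ρ)μ  ⇒  X = (T̂ − (1 − ρ)μ) / ρ
X = (29.6240 − 0.396 × 26.0) / 0.604 = (29.6240 − 10.2960) / 0.604 = 19.3280 / 0.604 = 32.00

32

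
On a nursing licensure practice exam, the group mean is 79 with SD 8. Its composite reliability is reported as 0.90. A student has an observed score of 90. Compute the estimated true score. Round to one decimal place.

88.9

T̂ = ρX + (1 − ρ)μ
  = 0.90 × 90 + 0.10 × 79
  = 81.00 + 7.90
  = 88.90
  ≈ 88.9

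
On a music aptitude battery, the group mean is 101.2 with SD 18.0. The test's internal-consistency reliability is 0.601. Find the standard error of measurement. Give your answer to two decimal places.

11.37

SEM = SD · √(1 − ρ) = 18.0 × √0.399 = 18.0 × 0.6317 = 11.370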